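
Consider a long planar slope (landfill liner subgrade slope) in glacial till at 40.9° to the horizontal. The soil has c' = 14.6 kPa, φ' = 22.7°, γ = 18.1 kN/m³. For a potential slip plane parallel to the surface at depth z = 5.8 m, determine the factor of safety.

For an infinite slope with a slip plane parallel to the surface (no pore pressure): FS = [c' + γz cos²β tanφ'] / [γz sinβ cosβ].
γz = 18.1·5.8 = 104.98 kN/m²
Numerator = 14.6 + 104.98·cos²40.9°·tan22.7° = 14.6 + 104.98·0.5713·0.4183 = 39.689 kPa
Denominator = 104.98·sin40.9°·cos40.9° = 104.98·0.6547·0.7559 = 51.953 kPa
FS = 39.689 / 51.953 = 0.764

FS = 0.76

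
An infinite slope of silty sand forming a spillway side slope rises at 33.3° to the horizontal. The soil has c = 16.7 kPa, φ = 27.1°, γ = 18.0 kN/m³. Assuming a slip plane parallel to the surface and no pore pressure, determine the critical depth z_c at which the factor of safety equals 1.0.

Setting FS = 1.00 in FS = [c + γz cos²β tanφ] / [γz sinβ cosβ] and solving for z:
z = c / [γ cosβ (FS·sinβ − cosβ·tanφ)]
  = 16.7 / [18.0·cos33.3°·(1.00·sin33.3° − cos33.3°·tan27.1°)]
  = 16.7 / [18.0·0.8358·(1.00·0.5490 − 0.8358·0.5117)]
  = 16.7 / 1.8252 = 9.150 m

z_c = 9.15 m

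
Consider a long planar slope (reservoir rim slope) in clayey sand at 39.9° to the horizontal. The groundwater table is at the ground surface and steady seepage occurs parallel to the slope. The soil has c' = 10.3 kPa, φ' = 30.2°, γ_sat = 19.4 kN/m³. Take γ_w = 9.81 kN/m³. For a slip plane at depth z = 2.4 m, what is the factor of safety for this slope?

With seepage parallel to the slope and the water table at the surface, the effective normal stress on the slip plane uses the buoyant unit weight γ' = γ_sat − γ_w while the driving shear stress uses γ_sat:
FS = [c' + γ' z cos²β tanφ'] / [γ_sat z sinβ cosβ]
γ' = 19.4 − 9.81 = 9.59 kN/m³
Numerator = 10.3 + 9.59·2.4·cos²39.9°·tan30.2° = 10.3 + 9.59·2.4·0.5885·0.5820 = 18.184 kPa
Denominator = 19.4·2.4·sin39.9°·cos39.9° = 19.4·2.4·0.6414·0.7672 = 22.912 kPa
FS = 18.184 / 22.912 = 0.794

FS = 0.79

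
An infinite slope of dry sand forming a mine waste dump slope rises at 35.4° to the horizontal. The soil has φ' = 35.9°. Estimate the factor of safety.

For a dry cohesionless infinite slope the factor of safety is FS = tanφ' / tanβ.
FS = tan35.9° / tan35.4° = 0.7239 / 0.7107 = 1.019

FS = 1.02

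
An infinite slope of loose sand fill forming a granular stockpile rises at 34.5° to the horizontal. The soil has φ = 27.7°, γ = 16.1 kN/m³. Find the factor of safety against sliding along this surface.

FS = 0.76

For a dry cohesionless infinite slope the factor of safety is FS = tanφ / tanβ.
FS = tan27.7° / tan34.5° = 0.5250 / 0.6873 = 0.764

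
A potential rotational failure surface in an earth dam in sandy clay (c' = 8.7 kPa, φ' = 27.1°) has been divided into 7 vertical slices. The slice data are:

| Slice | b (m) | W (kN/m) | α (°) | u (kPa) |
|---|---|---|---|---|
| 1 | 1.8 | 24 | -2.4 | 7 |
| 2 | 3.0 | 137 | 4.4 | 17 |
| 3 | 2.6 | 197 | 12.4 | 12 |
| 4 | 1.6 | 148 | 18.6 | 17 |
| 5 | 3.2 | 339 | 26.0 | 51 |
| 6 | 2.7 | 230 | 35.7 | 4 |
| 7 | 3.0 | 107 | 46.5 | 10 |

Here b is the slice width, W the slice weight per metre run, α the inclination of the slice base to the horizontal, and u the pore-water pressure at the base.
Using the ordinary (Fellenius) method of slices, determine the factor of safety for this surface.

FS = 1.16

Ordinary method of slices: FS = Σ[c'·Δl_i + (W_i cosα_i − u_i·Δl_i)·tanφ'] / Σ W_i sinα_i, with Δl_i = b_i / cosα_i.
Slice 1: Δl = 1.8/cos(-2.4°) = 1.802 m; N'_1 = 24·cos(-2.4°) − 7·1.802 = 11.4; c'Δl = 15.67; W sinα = -1.0
Slice 2: Δl = 3.0/cos4.4° = 3.009 m; N'_2 = 137·cos4.4° − 17·3.009 = 85.4; c'Δl = 26.18; W sinα = 10.5
Slice 3: Δl = 2.6/cos12.4° = 2.662 m; N'_3 = 197·cos12.4° − 12·2.662 = 160.5; c'Δl = 23.16; W sinα = 42.3
Slice 4: Δl = 1.6/cos18.6° = 1.688 m; N'_4 = 148·cos18.6° − 17·1.688 = 111.6; c'Δl = 14.69; W sinα = 47.2
Slice 5: Δl = 3.2/cos26.0° = 3.560 m; N'_5 = 339·cos26.0° − 51·3.560 = 123.1; c'Δl = 30.97; W sinα = 148.6
Slice 6: Δl = 2.7/cos35.7° = 3.325 m; N'_6 = 230·cos35.7° − 4·3.325 = 173.5; c'Δl = 28.93; W sinα = 134.2
Slice 7: Δl = 3.0/cos46.5° = 4.358 m; N'_7 = 107·cos46.5° − 10·4.358 = 30.1; c'Δl = 37.92; W sinα = 77.6
Σc'Δl = 177.5 kN/m; ΣN' = 695.5 kN/m; ΣW sinα = 459.5 kN/m
Resisting = 177.5 + 695.5·tan27.1° = 177.5 + 355.9 = 533.4 kN/m
FS = 533.4 / 459.5 = 1.161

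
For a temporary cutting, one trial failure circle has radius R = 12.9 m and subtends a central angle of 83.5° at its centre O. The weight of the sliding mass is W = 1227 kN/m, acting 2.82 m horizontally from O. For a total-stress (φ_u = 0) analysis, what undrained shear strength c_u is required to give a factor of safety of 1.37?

FS = c_u·L_a·R / (W·d), so c_u = FS·W·d / (L_a·R).
Arc length L_a = R·θ = 12.9·(83.5°·π/180) = 12.9·1.4573 = 18.80 m
c_u = 1.37·1227·2.82 / (18.80·12.9) = 4740.4 / 242.52 = 19.55 kPa

c_u = 19.5 kPa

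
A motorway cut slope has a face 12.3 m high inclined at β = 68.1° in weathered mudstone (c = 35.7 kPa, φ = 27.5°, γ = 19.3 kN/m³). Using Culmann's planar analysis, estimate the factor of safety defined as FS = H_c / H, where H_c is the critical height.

H_c = (4c/γ) · sinβ cosφ / [1 − cos(β − φ)]
    = (4·35.7/19.3) · sin68.1°·cos27.5° / [1 − cos40.6°]
    = 7.399 · 0.8230 / 0.2407 = 25.30 m
FS = H_c / H = 25.30 / 12.3 = 2.057

FS = 2.06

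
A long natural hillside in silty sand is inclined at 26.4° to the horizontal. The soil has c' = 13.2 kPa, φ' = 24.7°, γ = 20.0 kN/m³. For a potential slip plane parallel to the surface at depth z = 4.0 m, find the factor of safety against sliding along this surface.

FS = 1.34

For an infinite slope with a slip plane parallel to the surface (no pore pressure): FS = [c' + γz cos²β tanφ'] / [γz sinβ cosβ].
γz = 20.0·4.0 = 80.00 kN/m²
Numerator = 13.2 + 80.00·cos²26.4°·tan24.7° = 13.2 + 80.00·0.8023·0.4599 = 42.721 kPa
Denominator = 80.00·sin26.4°·cos26.4° = 80.00·0.4446·0.8957 = 31.861 kPa
FS = 42.721 / 31.861 = 1.341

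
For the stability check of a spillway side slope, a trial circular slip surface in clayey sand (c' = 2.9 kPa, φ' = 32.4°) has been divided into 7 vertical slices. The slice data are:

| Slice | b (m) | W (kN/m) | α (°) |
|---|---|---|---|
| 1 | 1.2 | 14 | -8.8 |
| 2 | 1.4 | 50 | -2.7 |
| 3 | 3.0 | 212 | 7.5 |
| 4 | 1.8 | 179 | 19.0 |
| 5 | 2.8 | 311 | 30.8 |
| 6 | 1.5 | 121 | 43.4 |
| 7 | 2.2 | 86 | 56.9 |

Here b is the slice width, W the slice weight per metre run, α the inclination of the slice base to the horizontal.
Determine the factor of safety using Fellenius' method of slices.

FS = 1.48

Ordinary method of slices: FS = Σ[c'·Δl_i + (W_i cosα_i)·tanφ'] / Σ W_i sinα_i, with Δl_i = b_i / cosα_i.
Slice 1: Δl = 1.2/cos(-8.8°) = 1.214 m; N'_1 = 14·cos(-8.8°) = 13.8; c'Δl = 3.52; W sinα = -2.1
Slice 2: Δl = 1.4/cos(-2.7°) = 1.402 m; N'_2 = 50·cos(-2.7°) = 49.9; c'Δl = 4.06; W sinα = -2.4
Slice 3: Δl = 3.0/cos7.5° = 3.026 m; N'_3 = 212·cos7.5° = 210.2; c'Δl = 8.78; W sinα = 27.7
Slice 4: Δl = 1.8/cos19.0° = 1.904 m; N'_4 = 179·cos19.0° = 169.2; c'Δl = 5.52; W sinα = 58.3
Slice 5: Δl = 2.8/cos30.8° = 3.260 m; N'_5 = 311·cos30.8° = 267.1; c'Δl = 9.45; W sinα = 159.2
Slice 6: Δl = 1.5/cos43.4° = 2.064 m; N'_6 = 121·cos43.4° = 87.9; c'Δl = 5.99; W sinα = 83.1
Slice 7: Δl = 2.2/cos56.9° = 4.029 m; N'_7 = 86·cos56.9° = 47.0; c'Δl = 11.68; W sinα = 72.0
Σc'Δl = 49.0 kN/m; ΣN' = 845.2 kN/m; ΣW sinα = 395.9 kN/m
Resisting = 49.0 + 845.2·tan32.4° = 49.0 + 536.4 = 585.4 kN/m
FS = 585.4 / 395.9 = 1.479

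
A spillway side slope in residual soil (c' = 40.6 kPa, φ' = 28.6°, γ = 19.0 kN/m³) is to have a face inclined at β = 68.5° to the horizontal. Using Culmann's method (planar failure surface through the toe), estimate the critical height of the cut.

H_c = 29.99 m

Culmann's analysis gives the critical failure plane at α_cr = (β + φ')/2 = (68.5 + 28.6)/2 = 48.5°, and the critical height
H_c = (4c'/γ) · sinβ cosφ' / [1 − cos(β − φ')]
    = (4·40.6/19.0) · sin68.5°·cos28.6° / [1 − cos(39.9°)]
    = 8.547 · 0.9304·0.8780 / [1 − 0.7672]
    = 8.547 · 0.8169 / 0.2328
    = 29.99 m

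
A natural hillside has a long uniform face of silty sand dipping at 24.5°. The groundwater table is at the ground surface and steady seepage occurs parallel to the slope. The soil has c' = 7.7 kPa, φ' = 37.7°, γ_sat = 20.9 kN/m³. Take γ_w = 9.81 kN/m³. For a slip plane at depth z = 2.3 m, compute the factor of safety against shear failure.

FS = 1.32

With seepage parallel to the slope and the water table at the surface, the effective normal stress on the slip plane uses the buoyant unit weight γ' = γ_sat − γ_w while the driving shear stress uses γ_sat:
FS = [c' + γ' z cos²β tanφ'] / [γ_sat z sinβ cosβ]
γ' = 20.9 − 9.81 = 11.09 kN/m³
Numerator = 7.7 + 11.09·2.3·cos²24.5°·tan37.7° = 7.7 + 11.09·2.3·0.8280·0.7729 = 24.024 kPa
Denominator = 20.9·2.3·sin24.5°·cos24.5° = 20.9·2.3·0.4147·0.9100 = 18.139 kPa
FS = 24.024 / 18.139 = 1.324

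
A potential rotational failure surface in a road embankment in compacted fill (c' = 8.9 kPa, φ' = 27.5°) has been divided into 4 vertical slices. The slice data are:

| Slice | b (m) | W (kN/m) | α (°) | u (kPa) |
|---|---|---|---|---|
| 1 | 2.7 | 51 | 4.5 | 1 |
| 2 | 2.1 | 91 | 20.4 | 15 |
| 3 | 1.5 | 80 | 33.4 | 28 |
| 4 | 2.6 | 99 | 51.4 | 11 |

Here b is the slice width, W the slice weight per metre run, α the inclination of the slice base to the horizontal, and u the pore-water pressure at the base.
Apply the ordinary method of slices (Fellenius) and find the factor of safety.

Ordinary method of slices: FS = Σ[c'·Δl_i + (W_i cosα_i − u_i·Δl_i)·tanφ'] / Σ W_i sinα_i, with Δl_i = b_i / cosα_i.
Slice 1: Δl = 2.7/cos4.5° = 2.708 m; N'_1 = 51·cos4.5° − 1·2.708 = 48.1; c'Δl = 24.10; W sinα = 4.0
Slice 2: Δl = 2.1/cos20.4° = 2.241 m; N'_2 = 91·cos20.4° − 15·2.241 = 51.7; c'Δl = 19.94; W sinα = 31.7
Slice 3: Δl = 1.5/cos33.4° = 1.797 m; N'_3 = 80·cos33.4° − 28·1.797 = 16.5; c'Δl = 15.99; W sinα = 44.0
Slice 4: Δl = 2.6/cos51.4° = 4.167 m; N'_4 = 99·cos51.4° − 11·4.167 = 15.9; c'Δl = 37.09; W sinα = 77.4
Σc'Δl = 97.1 kN/m; ΣN' = 132.2 kN/m; ΣW sinα = 157.1 kN/m
Resisting = 97.1 + 132.2·tan27.5° = 97.1 + 68.8 = 166.0 kN/m
FS = 166.0 / 157.1 = 1.056

FS = 1.06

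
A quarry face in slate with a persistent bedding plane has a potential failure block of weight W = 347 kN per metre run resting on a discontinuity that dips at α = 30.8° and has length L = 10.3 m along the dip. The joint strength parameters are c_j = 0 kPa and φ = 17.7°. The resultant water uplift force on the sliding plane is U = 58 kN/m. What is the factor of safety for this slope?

FS = 0.43

Resolving the block weight along and normal to the plane and applying the Mohr–Coulomb strength on the joint:
N' = W cosα − U = 347·cos30.8° − 58 = 240.1 kN/m
Driving force T = W sinα = 347·sin30.8° = 177.7 kN/m
Resisting force R = c_j·L + N'·tanφ = 0·10.3 + 240.1·tan17.7° = 0.0 + 76.6 = 76.6 kN/m
FS = R / T = 76.6 / 177.7 = 0.431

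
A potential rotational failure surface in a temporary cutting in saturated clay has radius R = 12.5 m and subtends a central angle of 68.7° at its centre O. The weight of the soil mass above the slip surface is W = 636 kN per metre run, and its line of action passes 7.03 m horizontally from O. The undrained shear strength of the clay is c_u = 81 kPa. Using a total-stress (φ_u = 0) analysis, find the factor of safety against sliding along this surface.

Taking moments about the centre O, the resisting moment is provided by the undrained shear strength acting along the arc:
Arc length L_a = R·θ = 12.5·(68.7°·π/180) = 12.5·1.1990 = 14.99 m
M_R = c_u·L_a·R = 81·14.99·12.5 = 15175.4 kN·m/m
M_D = W·d = 636·7.03 = 4471.1 kN·m/m
FS = M_R / M_D = 15175.4 / 4471.1 = 3.394

FS = 3.39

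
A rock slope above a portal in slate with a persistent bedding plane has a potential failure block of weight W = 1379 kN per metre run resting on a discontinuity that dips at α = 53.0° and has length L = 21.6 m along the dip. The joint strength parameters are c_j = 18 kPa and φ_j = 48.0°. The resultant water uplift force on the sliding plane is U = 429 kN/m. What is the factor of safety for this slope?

Resolving the block weight along and normal to the plane and applying the Mohr–Coulomb strength on the joint:
N' = W cosα − U = 1379·cos53.0° − 429 = 400.9 kN/m
Driving force T = W sinα = 1379·sin53.0° = 1101.3 kN/m
Resisting force R = c_j·L + N'·tanφ_j = 18·21.6 + 400.9·tan48.0° = 388.8 + 445.2 = 834.0 kN/m
FS = R / T = 834.0 / 1101.3 = 0.757

FS = 0.76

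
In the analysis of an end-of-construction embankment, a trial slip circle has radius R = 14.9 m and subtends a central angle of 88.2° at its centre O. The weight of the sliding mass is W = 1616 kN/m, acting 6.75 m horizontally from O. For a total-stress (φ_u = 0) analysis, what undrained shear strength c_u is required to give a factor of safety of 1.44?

FS = c_u·L_a·R / (W·d), so c_u = FS·W·d / (L_a·R).
Arc length L_a = R·θ = 14.9·(88.2°·π/180) = 14.9·1.5394 = 22.94 m
c_u = 1.44·1616·6.75 / (22.94·14.9) = 15707.5 / 341.76 = 45.96 kPa

c_u = 46.0 kPa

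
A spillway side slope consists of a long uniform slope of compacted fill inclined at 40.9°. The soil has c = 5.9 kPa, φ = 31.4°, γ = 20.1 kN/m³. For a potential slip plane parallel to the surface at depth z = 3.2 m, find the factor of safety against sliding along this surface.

For an infinite slope with a slip plane parallel to the surface (no pore pressure): FS = [c + γz cos²β tanφ] / [γz sinβ cosβ].
γz = 20.1·3.2 = 64.32 kN/m²
Numerator = 5.9 + 64.32·cos²40.9°·tan31.4° = 5.9 + 64.32·0.5713·0.6104 = 28.330 kPa
Denominator = 64.32·sin40.9°·cos40.9° = 64.32·0.6547·0.7559 = 31.831 kPa
FS = 28.330 / 31.831 = 0.890

FS = 0.89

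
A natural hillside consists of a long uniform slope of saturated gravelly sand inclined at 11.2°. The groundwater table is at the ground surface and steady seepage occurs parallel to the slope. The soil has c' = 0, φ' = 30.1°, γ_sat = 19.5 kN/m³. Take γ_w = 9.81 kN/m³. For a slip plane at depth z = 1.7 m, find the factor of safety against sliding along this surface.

FS = 1.45

With seepage parallel to the slope and the water table at the surface, the effective normal stress on the slip plane uses the buoyant unit weight γ' = γ_sat − γ_w while the driving shear stress uses γ_sat:
FS = [c' + γ' z cos²β tanφ'] / [γ_sat z sinβ cosβ]
(For c' = 0 this reduces to FS = (γ'/γ_sat)·tanφ'/tanβ.)
γ' = 19.5 − 9.81 = 9.69 kN/m³
Numerator = 0.0 + 9.69·1.7·cos²11.2°·tan30.1° = 0.0 + 9.69·1.7·0.9623·0.5797 = 9.189 kPa
Denominator = 19.5·1.7·sin11.2°·cos11.2° = 19.5·1.7·0.1942·0.9810 = 6.316 kPa
FS = 9.189 / 6.316 = 1.455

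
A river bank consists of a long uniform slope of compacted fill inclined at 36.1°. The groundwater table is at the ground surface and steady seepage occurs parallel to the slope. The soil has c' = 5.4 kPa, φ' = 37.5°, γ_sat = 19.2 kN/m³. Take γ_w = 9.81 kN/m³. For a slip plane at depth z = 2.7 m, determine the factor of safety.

With seepage parallel to the slope and the water table at the surface, the effective normal stress on the slip plane uses the buoyant unit weight γ' = γ_sat − γ_w while the driving shear stress uses γ_sat:
FS = [c' + γ' z cos²β tanφ'] / [γ_sat z sinβ cosβ]
γ' = 19.2 − 9.81 = 9.39 kN/m³
Numerator = 5.4 + 9.39·2.7·cos²36.1°·tan37.5° = 5.4 + 9.39·2.7·0.6528·0.7673 = 18.101 kPa
Denominator = 19.2·2.7·sin36.1°·cos36.1° = 19.2·2.7·0.5892·0.8080 = 24.679 kPa
FS = 18.101 / 24.679 = 0.733

FS = 0.73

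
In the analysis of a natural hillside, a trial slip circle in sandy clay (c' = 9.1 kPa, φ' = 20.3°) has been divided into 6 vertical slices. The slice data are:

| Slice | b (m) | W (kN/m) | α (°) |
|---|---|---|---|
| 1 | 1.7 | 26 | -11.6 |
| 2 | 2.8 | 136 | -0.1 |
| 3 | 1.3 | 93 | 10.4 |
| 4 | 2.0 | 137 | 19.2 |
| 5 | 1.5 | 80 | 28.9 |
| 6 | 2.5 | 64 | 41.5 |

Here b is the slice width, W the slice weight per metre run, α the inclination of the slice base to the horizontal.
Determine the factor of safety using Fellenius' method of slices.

FS = 2.21

Ordinary method of slices: FS = Σ[c'·Δl_i + (W_i cosα_i)·tanφ'] / Σ W_i sinα_i, with Δl_i = b_i / cosα_i.
Slice 1: Δl = 1.7/cos(-11.6°) = 1.735 m; N'_1 = 26·cos(-11.6°) = 25.5; c'Δl = 15.79; W sinα = -5.2
Slice 2: Δl = 2.8/cos(-0.1°) = 2.800 m; N'_2 = 136·cos(-0.1°) = 136.0; c'Δl = 25.48; W sinα = -0.2
Slice 3: Δl = 1.3/cos10.4° = 1.322 m; N'_3 = 93·cos10.4° = 91.5; c'Δl = 12.03; W sinα = 16.8
Slice 4: Δl = 2.0/cos19.2° = 2.118 m; N'_4 = 137·cos19.2° = 129.4; c'Δl = 19.27; W sinα = 45.1
Slice 5: Δl = 1.5/cos28.9° = 1.713 m; N'_5 = 80·cos28.9° = 70.0; c'Δl = 15.59; W sinα = 38.7
Slice 6: Δl = 2.5/cos41.5° = 3.338 m; N'_6 = 64·cos41.5° = 47.9; c'Δl = 30.38; W sinα = 42.4
Σc'Δl = 118.5 kN/m; ΣN' = 500.3 kN/m; ΣW sinα = 137.4 kN/m
Resisting = 118.5 + 500.3·tan20.3° = 118.5 + 185.1 = 303.6 kN/m
FS = 303.6 / 137.4 = 2.209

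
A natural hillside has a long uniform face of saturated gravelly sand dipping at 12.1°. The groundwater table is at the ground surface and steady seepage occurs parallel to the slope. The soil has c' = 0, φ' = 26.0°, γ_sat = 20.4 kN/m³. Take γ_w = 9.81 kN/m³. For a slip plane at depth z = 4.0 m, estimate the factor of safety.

With seepage parallel to the slope and the water table at the surface, the effective normal stress on the slip plane uses the buoyant unit weight γ' = γ_sat − γ_w while the driving shear stress uses γ_sat:
FS = [c' + γ' z cos²β tanφ'] / [γ_sat z sinβ cosβ]
(For c' = 0 this reduces to FS = (γ'/γ_sat)·tanφ'/tanβ.)
γ' = 20.4 − 9.81 = 10.59 kN/m³
Numerator = 0.0 + 10.59·4.0·cos²12.1°·tan26.0° = 0.0 + 10.59·4.0·0.9561·0.4877 = 19.753 kPa
Denominator = 20.4·4.0·sin12.1°·cos12.1° = 20.4·4.0·0.2096·0.9778 = 16.725 kPa
FS = 19.753 / 16.725 = 1.181

FS = 1.18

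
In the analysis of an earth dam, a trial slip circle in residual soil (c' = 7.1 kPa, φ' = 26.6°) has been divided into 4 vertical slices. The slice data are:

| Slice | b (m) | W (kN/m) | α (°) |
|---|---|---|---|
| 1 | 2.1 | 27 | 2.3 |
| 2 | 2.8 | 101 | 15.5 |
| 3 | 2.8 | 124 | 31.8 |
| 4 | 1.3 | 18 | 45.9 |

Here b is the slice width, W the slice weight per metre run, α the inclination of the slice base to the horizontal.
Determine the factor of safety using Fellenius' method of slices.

FS = 1.82

Ordinary method of slices: FS = Σ[c'·Δl_i + (W_i cosα_i)·tanφ'] / Σ W_i sinα_i, with Δl_i = b_i / cosα_i.
Slice 1: Δl = 2.1/cos2.3° = 2.102 m; N'_1 = 27·cos2.3° = 27.0; c'Δl = 14.92; W sinα = 1.1
Slice 2: Δl = 2.8/cos15.5° = 2.906 m; N'_2 = 101·cos15.5° = 97.3; c'Δl = 20.63; W sinα = 27.0
Slice 3: Δl = 2.8/cos31.8° = 3.295 m; N'_3 = 124·cos31.8° = 105.4; c'Δl = 23.39; W sinα = 65.3
Slice 4: Δl = 1.3/cos45.9° = 1.868 m; N'_4 = 18·cos45.9° = 12.5; c'Δl = 13.26; W sinα = 12.9
Σc'Δl = 72.2 kN/m; ΣN' = 242.2 kN/m; ΣW sinα = 106.3 kN/m
Resisting = 72.2 + 242.2·tan26.6° = 72.2 + 121.3 = 193.5 kN/m
FS = 193.5 / 106.3 = 1.820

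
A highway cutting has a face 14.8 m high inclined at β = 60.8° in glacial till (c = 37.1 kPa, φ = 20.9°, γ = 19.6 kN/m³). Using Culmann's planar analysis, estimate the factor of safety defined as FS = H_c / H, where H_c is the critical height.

FS = 1.79

H_c = (4c/γ) · sinβ cosφ / [1 − cos(β − φ)]
    = (4·37.1/19.6) · sin60.8°·cos20.9° / [1 − cos39.9°]
    = 7.571 · 0.8155 / 0.2328 = 26.52 m
FS = H_c / H = 26.52 / 14.8 = 1.792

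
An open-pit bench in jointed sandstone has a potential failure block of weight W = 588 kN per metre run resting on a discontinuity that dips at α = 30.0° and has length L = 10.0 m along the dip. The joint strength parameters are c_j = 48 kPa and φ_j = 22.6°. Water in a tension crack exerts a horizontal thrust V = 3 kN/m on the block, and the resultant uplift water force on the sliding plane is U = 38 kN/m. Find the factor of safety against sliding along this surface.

Resolving the block weight along and normal to the plane and applying the Mohr–Coulomb strength on the joint:
N' = W cosα − U − V sinα = 588·cos30.0° − 38 − 3·sin30.0° = 469.7 kN/m
Driving force T = W sinα + V cosα = 588·sin30.0° + 3·cos30.0° = 296.6 kN/m
Resisting force R = c_j·L + N'·tanφ_j = 48·10.0 + 469.7·tan22.6° = 480.0 + 195.5 = 675.5 kN/m
FS = R / T = 675.5 / 296.6 = 2.278

FS = 2.28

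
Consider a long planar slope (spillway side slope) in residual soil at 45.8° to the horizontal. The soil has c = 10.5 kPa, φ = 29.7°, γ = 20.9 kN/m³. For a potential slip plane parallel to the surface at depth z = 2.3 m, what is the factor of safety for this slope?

For an infinite slope with a slip plane parallel to the surface (no pore pressure): FS = [c + γz cos²β tanφ] / [γz sinβ cosβ].
γz = 20.9·2.3 = 48.07 kN/m²
Numerator = 10.5 + 48.07·cos²45.8°·tan29.7° = 10.5 + 48.07·0.4860·0.5704 = 23.827 kPa
Denominator = 48.07·sin45.8°·cos45.8° = 48.07·0.7169·0.6972 = 24.026 kPa
FS = 23.827 / 24.026 = 0.992

FS = 0.99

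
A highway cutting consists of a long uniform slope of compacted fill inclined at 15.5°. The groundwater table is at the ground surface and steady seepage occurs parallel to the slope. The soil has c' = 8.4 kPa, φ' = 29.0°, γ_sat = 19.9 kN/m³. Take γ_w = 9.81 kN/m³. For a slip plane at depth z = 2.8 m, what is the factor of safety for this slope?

With seepage parallel to the slope and the water table at the surface, the effective normal stress on the slip plane uses the buoyant unit weight γ' = γ_sat − γ_w while the driving shear stress uses γ_sat:
FS = [c' + γ' z cos²β tanφ'] / [γ_sat z sinβ cosβ]
γ' = 19.9 − 9.81 = 10.09 kN/m³
Numerator = 8.4 + 10.09·2.8·cos²15.5°·tan29.0° = 8.4 + 10.09·2.8·0.9286·0.5543 = 22.942 kPa
Denominator = 19.9·2.8·sin15.5°·cos15.5° = 19.9·2.8·0.2672·0.9636 = 14.349 kPa
FS = 22.942 / 14.349 = 1.599

FS = 1.60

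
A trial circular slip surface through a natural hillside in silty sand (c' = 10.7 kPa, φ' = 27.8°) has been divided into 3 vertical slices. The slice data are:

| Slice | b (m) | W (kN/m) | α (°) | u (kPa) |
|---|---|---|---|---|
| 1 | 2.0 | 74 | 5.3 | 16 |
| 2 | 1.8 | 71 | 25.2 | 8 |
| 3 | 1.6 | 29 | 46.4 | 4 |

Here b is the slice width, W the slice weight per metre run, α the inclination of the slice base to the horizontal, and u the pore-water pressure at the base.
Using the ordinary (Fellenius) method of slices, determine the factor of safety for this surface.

FS = 2.08

Ordinary method of slices: FS = Σ[c'·Δl_i + (W_i cosα_i − u_i·Δl_i)·tanφ'] / Σ W_i sinα_i, with Δl_i = b_i / cosα_i.
Slice 1: Δl = 2.0/cos5.3° = 2.009 m; N'_1 = 74·cos5.3° − 16·2.009 = 41.5; c'Δl = 21.49; W sinα = 6.8
Slice 2: Δl = 1.8/cos25.2° = 1.989 m; N'_2 = 71·cos25.2° − 8·1.989 = 48.3; c'Δl = 21.29; W sinα = 30.2
Slice 3: Δl = 1.6/cos46.4° = 2.320 m; N'_3 = 29·cos46.4° − 4·2.320 = 10.7; c'Δl = 24.83; W sinα = 21.0
Σc'Δl = 67.6 kN/m; ΣN' = 100.6 kN/m; ΣW sinα = 58.1 kN/m
Resisting = 67.6 + 100.6·tan27.8° = 67.6 + 53.0 = 120.6 kN/m
FS = 120.6 / 58.1 = 2.078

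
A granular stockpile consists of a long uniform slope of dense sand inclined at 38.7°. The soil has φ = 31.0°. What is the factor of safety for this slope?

For a dry cohesionless infinite slope the factor of safety is FS = tanφ / tanβ.
FS = tan31.0° / tan38.7° = 0.6009 / 0.8012 = 0.750

FS = 0.75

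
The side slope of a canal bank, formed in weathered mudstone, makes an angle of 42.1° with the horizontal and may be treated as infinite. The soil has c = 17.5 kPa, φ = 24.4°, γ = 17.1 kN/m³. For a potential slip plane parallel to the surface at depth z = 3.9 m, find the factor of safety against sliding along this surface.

For an infinite slope with a slip plane parallel to the surface (no pore pressure): FS = [c + γz cos²β tanφ] / [γz sinβ cosβ].
γz = 17.1·3.9 = 66.69 kN/m²
Numerator = 17.5 + 66.69·cos²42.1°·tan24.4° = 17.5 + 66.69·0.5505·0.4536 = 34.155 kPa
Denominator = 66.69·sin42.1°·cos42.1° = 66.69·0.6704·0.7420 = 33.174 kPa
FS = 34.155 / 33.174 = 1.030

FS = 1.03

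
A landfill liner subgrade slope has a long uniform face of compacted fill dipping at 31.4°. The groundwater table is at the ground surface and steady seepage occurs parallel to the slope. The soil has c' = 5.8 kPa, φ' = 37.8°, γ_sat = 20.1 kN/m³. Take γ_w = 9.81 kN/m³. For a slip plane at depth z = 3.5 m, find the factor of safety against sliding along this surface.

With seepage parallel to the slope and the water table at the surface, the effective normal stress on the slip plane uses the buoyant unit weight γ' = γ_sat − γ_w while the driving shear stress uses γ_sat:
FS = [c' + γ' z cos²β tanφ'] / [γ_sat z sinβ cosβ]
γ' = 20.1 − 9.81 = 10.29 kN/m³
Numerator = 5.8 + 10.29·3.5·cos²31.4°·tan37.8° = 5.8 + 10.29·3.5·0.7285·0.7757 = 26.153 kPa
Denominator = 20.1·3.5·sin31.4°·cos31.4° = 20.1·3.5·0.5210·0.8536 = 31.285 kPa
FS = 26.153 / 31.285 = 0.836

FS = 0.84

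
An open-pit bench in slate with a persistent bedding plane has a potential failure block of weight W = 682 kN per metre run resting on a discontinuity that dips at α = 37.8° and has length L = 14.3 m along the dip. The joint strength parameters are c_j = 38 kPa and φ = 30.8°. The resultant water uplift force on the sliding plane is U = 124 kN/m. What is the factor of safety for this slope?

FS = 1.89

Resolving the block weight along and normal to the plane and applying the Mohr–Coulomb strength on the joint:
N' = W cosα − U = 682·cos37.8° − 124 = 414.9 kN/m
Driving force T = W sinα = 682·sin37.8° = 418.0 kN/m
Resisting force R = c_j·L + N'·tanφ = 38·14.3 + 414.9·tan30.8° = 543.4 + 247.3 = 790.7 kN/m
FS = R / T = 790.7 / 418.0 = 1.892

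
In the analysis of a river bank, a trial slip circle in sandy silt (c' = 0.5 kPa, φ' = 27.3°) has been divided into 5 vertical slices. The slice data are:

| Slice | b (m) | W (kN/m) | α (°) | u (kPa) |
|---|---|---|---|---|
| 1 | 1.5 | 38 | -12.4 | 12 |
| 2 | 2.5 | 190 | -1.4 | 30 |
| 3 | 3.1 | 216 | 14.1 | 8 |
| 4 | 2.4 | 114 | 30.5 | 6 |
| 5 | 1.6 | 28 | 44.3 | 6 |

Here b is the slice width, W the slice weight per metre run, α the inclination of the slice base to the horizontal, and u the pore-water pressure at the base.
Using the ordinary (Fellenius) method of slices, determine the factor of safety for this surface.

FS = 1.84

Ordinary method of slices: FS = Σ[c'·Δl_i + (W_i cosα_i − u_i·Δl_i)·tanφ'] / Σ W_i sinα_i, with Δl_i = b_i / cosα_i.
Slice 1: Δl = 1.5/cos(-12.4°) = 1.536 m; N'_1 = 38·cos(-12.4°) − 12·1.536 = 18.7; c'Δl = 0.77; W sinα = -8.2
Slice 2: Δl = 2.5/cos(-1.4°) = 2.501 m; N'_2 = 190·cos(-1.4°) − 30·2.501 = 114.9; c'Δl = 1.25; W sinα = -4.6
Slice 3: Δl = 3.1/cos14.1° = 3.196 m; N'_3 = 216·cos14.1° − 8·3.196 = 183.9; c'Δl = 1.60; W sinα = 52.6
Slice 4: Δl = 2.4/cos30.5° = 2.785 m; N'_4 = 114·cos30.5° − 6·2.785 = 81.5; c'Δl = 1.39; W sinα = 57.9
Slice 5: Δl = 1.6/cos44.3° = 2.236 m; N'_5 = 28·cos44.3° − 6·2.236 = 6.6; c'Δl = 1.12; W sinα = 19.6
Σc'Δl = 6.1 kN/m; ΣN' = 405.7 kN/m; ΣW sinα = 117.2 kN/m
Resisting = 6.1 + 405.7·tan27.3° = 6.1 + 209.4 = 215.5 kN/m
FS = 215.5 / 117.2 = 1.838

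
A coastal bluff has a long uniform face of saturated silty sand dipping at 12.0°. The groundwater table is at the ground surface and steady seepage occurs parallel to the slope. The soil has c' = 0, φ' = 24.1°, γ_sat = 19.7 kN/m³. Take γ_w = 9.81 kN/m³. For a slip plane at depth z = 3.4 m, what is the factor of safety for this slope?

With seepage parallel to the slope and the water table at the surface, the effective normal stress on the slip plane uses the buoyant unit weight γ' = γ_sat − γ_w while the driving shear stress uses γ_sat:
FS = [c' + γ' z cos²β tanφ'] / [γ_sat z sinβ cosβ]
(For c' = 0 this reduces to FS = (γ'/γ_sat)·tanφ'/tanβ.)
γ' = 19.7 − 9.81 = 9.89 kN/m³
Numerator = 0.0 + 9.89·3.4·cos²12.0°·tan24.1° = 0.0 + 9.89·3.4·0.9568·0.4473 = 14.391 kPa
Denominator = 19.7·3.4·sin12.0°·cos12.0° = 19.7·3.4·0.2079·0.9781 = 13.622 kPa
FS = 14.391 / 13.622 = 1.057

FS = 1.06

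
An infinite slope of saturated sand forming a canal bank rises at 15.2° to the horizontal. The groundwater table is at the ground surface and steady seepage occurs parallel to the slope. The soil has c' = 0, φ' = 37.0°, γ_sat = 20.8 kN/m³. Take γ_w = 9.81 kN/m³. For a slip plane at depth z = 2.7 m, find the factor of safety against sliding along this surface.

FS = 1.47

With seepage parallel to the slope and the water table at the surface, the effective normal stress on the slip plane uses the buoyant unit weight γ' = γ_sat − γ_w while the driving shear stress uses γ_sat:
FS = [c' + γ' z cos²β tanφ'] / [γ_sat z sinβ cosβ]
(For c' = 0 this reduces to FS = (γ'/γ_sat)·tanφ'/tanβ.)
γ' = 20.8 − 9.81 = 10.99 kN/m³
Numerator = 0.0 + 10.99·2.7·cos²15.2°·tan37.0° = 0.0 + 10.99·2.7·0.9313·0.7536 = 20.823 kPa
Denominator = 20.8·2.7·sin15.2°·cos15.2° = 20.8·2.7·0.2622·0.9650 = 14.209 kPa
FS = 20.823 / 14.209 = 1.465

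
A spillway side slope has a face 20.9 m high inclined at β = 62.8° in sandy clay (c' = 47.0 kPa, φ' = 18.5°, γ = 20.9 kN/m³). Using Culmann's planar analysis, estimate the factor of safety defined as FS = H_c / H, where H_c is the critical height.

FS = 1.28

H_c = (4c'/γ) · sinβ cosφ' / [1 − cos(β − φ')]
    = (4·47.0/20.9) · sin62.8°·cos18.5° / [1 − cos44.3°]
    = 8.995 · 0.8435 / 0.2843 = 26.69 m
FS = H_c / H = 26.69 / 20.9 = 1.277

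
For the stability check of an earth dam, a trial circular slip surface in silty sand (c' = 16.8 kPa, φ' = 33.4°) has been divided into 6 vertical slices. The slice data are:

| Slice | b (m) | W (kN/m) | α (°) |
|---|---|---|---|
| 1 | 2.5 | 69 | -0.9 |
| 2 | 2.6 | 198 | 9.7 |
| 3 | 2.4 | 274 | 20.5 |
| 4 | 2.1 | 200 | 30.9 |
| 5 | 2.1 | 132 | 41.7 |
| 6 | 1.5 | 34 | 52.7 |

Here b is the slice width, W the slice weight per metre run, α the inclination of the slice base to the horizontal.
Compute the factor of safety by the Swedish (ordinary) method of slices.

FS = 2.30

Ordinary method of slices: FS = Σ[c'·Δl_i + (W_i cosα_i)·tanφ'] / Σ W_i sinα_i, with Δl_i = b_i / cosα_i.
Slice 1: Δl = 2.5/cos(-0.9°) = 2.500 m; N'_1 = 69·cos(-0.9°) = 69.0; c'Δl = 42.01; W sinα = -1.1
Slice 2: Δl = 2.6/cos9.7° = 2.638 m; N'_2 = 198·cos9.7° = 195.2; c'Δl = 44.31; W sinα = 33.4
Slice 3: Δl = 2.4/cos20.5° = 2.562 m; N'_3 = 274·cos20.5° = 256.6; c'Δl = 43.05; W sinα = 96.0
Slice 4: Δl = 2.1/cos30.9° = 2.447 m; N'_4 = 200·cos30.9° = 171.6; c'Δl = 41.12; W sinα = 102.7
Slice 5: Δl = 2.1/cos41.7° = 2.813 m; N'_5 = 132·cos41.7° = 98.6; c'Δl = 47.25; W sinα = 87.8
Slice 6: Δl = 1.5/cos52.7° = 2.475 m; N'_6 = 34·cos52.7° = 20.6; c'Δl = 41.58; W sinα = 27.0
Σc'Δl = 259.3 kN/m; ΣN' = 811.6 kN/m; ΣW sinα = 345.8 kN/m
Resisting = 259.3 + 811.6·tan33.4° = 259.3 + 535.1 = 794.5 kN/m
FS = 794.5 / 345.8 = 2.297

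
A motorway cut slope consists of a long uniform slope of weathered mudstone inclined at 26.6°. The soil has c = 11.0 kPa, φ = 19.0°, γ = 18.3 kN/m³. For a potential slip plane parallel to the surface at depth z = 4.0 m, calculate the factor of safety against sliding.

For an infinite slope with a slip plane parallel to the surface (no pore pressure): FS = [c + γz cos²β tanφ] / [γz sinβ cosβ].
γz = 18.3·4.0 = 73.20 kN/m²
Numerator = 11.0 + 73.20·cos²26.6°·tan19.0° = 11.0 + 73.20·0.7995·0.3443 = 31.152 kPa
Denominator = 73.20·sin26.6°·cos26.6° = 73.20·0.4478·0.8942 = 29.307 kPa
FS = 31.152 / 29.307 = 1.063

FS = 1.06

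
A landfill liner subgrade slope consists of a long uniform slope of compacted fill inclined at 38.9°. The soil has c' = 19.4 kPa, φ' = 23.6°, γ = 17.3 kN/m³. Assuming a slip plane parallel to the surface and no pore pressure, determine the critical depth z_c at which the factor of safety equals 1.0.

z_c = 5.00 m

Setting FS = 1.00 in FS = [c' + γz cos²β tanφ'] / [γz sinβ cosβ] and solving for z:
z = c' / [γ cosβ (FS·sinβ − cosβ·tanφ')]
  = 19.4 / [17.3·cos38.9°·(1.00·sin38.9° − cos38.9°·tan23.6°)]
  = 19.4 / [17.3·0.7782·(1.00·0.6280 − 0.7782·0.4369)]
  = 19.4 / 3.8769 = 5.004 m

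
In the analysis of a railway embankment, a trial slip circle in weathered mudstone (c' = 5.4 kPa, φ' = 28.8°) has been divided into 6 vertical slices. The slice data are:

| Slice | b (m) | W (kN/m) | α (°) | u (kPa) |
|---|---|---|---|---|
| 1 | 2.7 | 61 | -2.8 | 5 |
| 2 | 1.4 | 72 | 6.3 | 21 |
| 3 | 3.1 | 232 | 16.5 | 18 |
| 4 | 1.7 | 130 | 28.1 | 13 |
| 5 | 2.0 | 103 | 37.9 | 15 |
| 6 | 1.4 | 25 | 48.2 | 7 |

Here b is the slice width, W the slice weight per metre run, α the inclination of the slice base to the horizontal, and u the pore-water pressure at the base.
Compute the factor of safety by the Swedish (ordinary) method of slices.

FS = 1.35

Ordinary method of slices: FS = Σ[c'·Δl_i + (W_i cosα_i − u_i·Δl_i)·tanφ'] / Σ W_i sinα_i, with Δl_i = b_i / cosα_i.
Slice 1: Δl = 2.7/cos(-2.8°) = 2.703 m; N'_1 = 61·cos(-2.8°) − 5·2.703 = 47.4; c'Δl = 14.60; W sinα = -3.0
Slice 2: Δl = 1.4/cos6.3° = 1.409 m; N'_2 = 72·cos6.3° − 21·1.409 = 42.0; c'Δl = 7.61; W sinα = 7.9
Slice 3: Δl = 3.1/cos16.5° = 3.233 m; N'_3 = 232·cos16.5° − 18·3.233 = 164.2; c'Δl = 17.46; W sinα = 65.9
Slice 4: Δl = 1.7/cos28.1° = 1.927 m; N'_4 = 130·cos28.1° − 13·1.927 = 89.6; c'Δl = 10.41; W sinα = 61.2
Slice 5: Δl = 2.0/cos37.9° = 2.535 m; N'_5 = 103·cos37.9° − 15·2.535 = 43.3; c'Δl = 13.69; W sinα = 63.3
Slice 6: Δl = 1.4/cos48.2° = 2.100 m; N'_6 = 25·cos48.2° − 7·2.100 = 2.0; c'Δl = 11.34; W sinα = 18.6
Σc'Δl = 75.1 kN/m; ΣN' = 388.5 kN/m; ΣW sinα = 214.0 kN/m
Resisting = 75.1 + 388.5·tan28.8° = 75.1 + 213.6 = 288.7 kN/m
FS = 288.7 / 214.0 = 1.349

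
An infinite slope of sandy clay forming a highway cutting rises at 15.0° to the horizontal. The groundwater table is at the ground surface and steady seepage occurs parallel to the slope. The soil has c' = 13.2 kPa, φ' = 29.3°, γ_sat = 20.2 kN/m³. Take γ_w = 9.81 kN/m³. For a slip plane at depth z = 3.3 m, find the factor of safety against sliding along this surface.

FS = 1.87

With seepage parallel to the slope and the water table at the surface, the effective normal stress on the slip plane uses the buoyant unit weight γ' = γ_sat − γ_w while the driving shear stress uses γ_sat:
FS = [c' + γ' z cos²β tanφ'] / [γ_sat z sinβ cosβ]
γ' = 20.2 − 9.81 = 10.39 kN/m³
Numerator = 13.2 + 10.39·3.3·cos²15.0°·tan29.3° = 13.2 + 10.39·3.3·0.9330·0.5612 = 31.152 kPa
Denominator = 20.2·3.3·sin15.0°·cos15.0° = 20.2·3.3·0.2588·0.9659 = 16.665 kPa
FS = 31.152 / 16.665 = 1.869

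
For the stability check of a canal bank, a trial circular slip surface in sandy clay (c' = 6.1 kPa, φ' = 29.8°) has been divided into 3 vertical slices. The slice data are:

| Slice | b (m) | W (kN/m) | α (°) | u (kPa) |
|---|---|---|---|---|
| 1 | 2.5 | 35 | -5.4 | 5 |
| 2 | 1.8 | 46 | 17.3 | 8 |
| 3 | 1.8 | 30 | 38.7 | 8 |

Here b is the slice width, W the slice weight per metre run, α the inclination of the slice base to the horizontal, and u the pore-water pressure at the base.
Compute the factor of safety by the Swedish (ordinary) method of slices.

Ordinary method of slices: FS = Σ[c'·Δl_i + (W_i cosα_i − u_i·Δl_i)·tanφ'] / Σ W_i sinα_i, with Δl_i = b_i / cosα_i.
Slice 1: Δl = 2.5/cos(-5.4°) = 2.511 m; N'_1 = 35·cos(-5.4°) − 5·2.511 = 22.3; c'Δl = 15.32; W sinα = -3.3
Slice 2: Δl = 1.8/cos17.3° = 1.885 m; N'_2 = 46·cos17.3° − 8·1.885 = 28.8; c'Δl = 11.50; W sinα = 13.7
Slice 3: Δl = 1.8/cos38.7° = 2.306 m; N'_3 = 30·cos38.7° − 8·2.306 = 5.0; c'Δl = 14.07; W sinα = 18.8
Σc'Δl = 40.9 kN/m; ΣN' = 56.1 kN/m; ΣW sinα = 29.1 kN/m
Resisting = 40.9 + 56.1·tan29.8° = 40.9 + 32.1 = 73.0 kN/m
FS = 73.0 / 29.1 = 2.505

FS = 2.51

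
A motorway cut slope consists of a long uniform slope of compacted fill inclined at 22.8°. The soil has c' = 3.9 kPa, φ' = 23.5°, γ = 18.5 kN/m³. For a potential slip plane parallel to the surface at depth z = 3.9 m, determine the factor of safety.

FS = 1.19

For an infinite slope with a slip plane parallel to the surface (no pore pressure): FS = [c' + γz cos²β tanφ'] / [γz sinβ cosβ].
γz = 18.5·3.9 = 72.15 kN/m²
Numerator = 3.9 + 72.15·cos²22.8°·tan23.5° = 3.9 + 72.15·0.8498·0.4348 = 30.561 kPa
Denominator = 72.15·sin22.8°·cos22.8° = 72.15·0.3875·0.9219 = 25.775 kPa
FS = 30.561 / 25.775 = 1.186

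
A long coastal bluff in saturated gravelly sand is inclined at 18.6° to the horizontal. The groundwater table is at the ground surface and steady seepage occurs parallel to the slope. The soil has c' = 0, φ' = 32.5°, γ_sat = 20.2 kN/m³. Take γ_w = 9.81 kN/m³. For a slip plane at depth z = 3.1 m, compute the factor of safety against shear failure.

FS = 0.97

With seepage parallel to the slope and the water table at the surface, the effective normal stress on the slip plane uses the buoyant unit weight γ' = γ_sat − γ_w while the driving shear stress uses γ_sat:
FS = [c' + γ' z cos²β tanφ'] / [γ_sat z sinβ cosβ]
(For c' = 0 this reduces to FS = (γ'/γ_sat)·tanφ'/tanβ.)
γ' = 20.2 − 9.81 = 10.39 kN/m³
Numerator = 0.0 + 10.39·3.1·cos²18.6°·tan32.5° = 0.0 + 10.39·3.1·0.8983·0.6371 = 18.432 kPa
Denominator = 20.2·3.1·sin18.6°·cos18.6° = 20.2·3.1·0.3190·0.9478 = 18.930 kPa
FS = 18.432 / 18.930 = 0.974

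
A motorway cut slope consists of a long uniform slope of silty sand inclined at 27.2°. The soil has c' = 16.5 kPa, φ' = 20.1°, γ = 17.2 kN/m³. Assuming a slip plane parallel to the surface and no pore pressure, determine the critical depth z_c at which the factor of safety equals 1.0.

z_c = 8.19 m

Setting FS = 1.00 in FS = [c' + γz cos²β tanφ'] / [γz sinβ cosβ] and solving for z:
z = c' / [γ cosβ (FS·sinβ − cosβ·tanφ')]
  = 16.5 / [17.2·cos27.2°·(1.00·sin27.2° − cos27.2°·tan20.1°)]
  = 16.5 / [17.2·0.8894·(1.00·0.4571 − 0.8894·0.3659)]
  = 16.5 / 2.0135 = 8.195 m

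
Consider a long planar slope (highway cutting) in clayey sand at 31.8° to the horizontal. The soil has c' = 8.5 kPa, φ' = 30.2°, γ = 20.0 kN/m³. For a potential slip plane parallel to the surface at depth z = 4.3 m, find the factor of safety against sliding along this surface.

For an infinite slope with a slip plane parallel to the surface (no pore pressure): FS = [c' + γz cos²β tanφ'] / [γz sinβ cosβ].
γz = 20.0·4.3 = 86.00 kN/m²
Numerator = 8.5 + 86.00·cos²31.8°·tan30.2° = 8.5 + 86.00·0.7223·0.5820 = 44.654 kPa
Denominator = 86.00·sin31.8°·cos31.8° = 86.00·0.5270·0.8499 = 38.516 kPa
FS = 44.654 / 38.516 = 1.159

FS = 1.16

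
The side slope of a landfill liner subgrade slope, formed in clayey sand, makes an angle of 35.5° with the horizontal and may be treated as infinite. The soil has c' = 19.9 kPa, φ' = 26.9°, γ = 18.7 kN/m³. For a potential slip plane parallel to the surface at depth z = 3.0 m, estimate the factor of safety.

For an infinite slope with a slip plane parallel to the surface (no pore pressure): FS = [c' + γz cos²β tanφ'] / [γz sinβ cosβ].
γz = 18.7·3.0 = 56.10 kN/m²
Numerator = 19.9 + 56.10·cos²35.5°·tan26.9° = 19.9 + 56.10·0.6628·0.5073 = 38.764 kPa
Denominator = 56.10·sin35.5°·cos35.5° = 56.10·0.5807·0.8141 = 26.522 kPa
FS = 38.764 / 26.522 = 1.462

FS = 1.46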